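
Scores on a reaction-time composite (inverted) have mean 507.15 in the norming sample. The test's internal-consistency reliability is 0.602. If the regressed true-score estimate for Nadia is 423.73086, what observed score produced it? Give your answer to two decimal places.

T̂ = ρX + (1 − ρ)μ  ⇒  X = (T̂ − (1 − ρ)μ) / ρ
X = (423.73086 − 0.398 × 507.15) / 0.602 = (423.73086 − 201.84570) / 0.602 = 221.88516 / 0.602 = 368.5800

368.58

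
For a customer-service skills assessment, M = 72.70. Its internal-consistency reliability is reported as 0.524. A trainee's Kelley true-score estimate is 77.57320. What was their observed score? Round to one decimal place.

82.0

T̂ = ρX + (1 − ρ)μ  ⇒  X = (T̂ − (1 − ρ)μ) / ρ
X = (77.57320 − 0.476 × 72.70) / 0.524 = (77.57320 − 34.60520) / 0.524 = 42.96800 / 0.524 = 82.000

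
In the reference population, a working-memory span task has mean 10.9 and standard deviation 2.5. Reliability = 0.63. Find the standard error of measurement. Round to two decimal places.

1.52

SEM = SD · √(1 − ρ) = 2.5 × √0.37 = 2.5 × 0.6083 = 1.521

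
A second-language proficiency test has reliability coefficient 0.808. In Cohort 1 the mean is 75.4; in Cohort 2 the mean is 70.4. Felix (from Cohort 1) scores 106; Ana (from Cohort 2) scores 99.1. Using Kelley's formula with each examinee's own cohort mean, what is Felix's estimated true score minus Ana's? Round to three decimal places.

6.535

T̂_Felix = 0.808(106) + 0.192(75.4) = 100.12480
T̂_Ana = 0.808(99.1) + 0.192(70.4) = 93.58960
Difference = 100.12480 − 93.58960 = 6.53520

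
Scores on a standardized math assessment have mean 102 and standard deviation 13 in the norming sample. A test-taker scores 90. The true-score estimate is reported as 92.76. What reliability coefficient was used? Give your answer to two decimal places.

T̂ = ρX + (1 − ρ)μ  ⇒  T̂ − μ = ρ(X − μ)
ρ = (T̂ − μ)/(X − μ) = (92.76 − 102) / (90 − 102) = -9.24 / -12.0 = 0.7700

0.77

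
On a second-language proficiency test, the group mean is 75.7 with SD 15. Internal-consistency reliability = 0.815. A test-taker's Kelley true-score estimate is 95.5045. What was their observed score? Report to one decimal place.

100.0

T̂ = ρX + (1 − ρ)μ  ⇒  X = (T̂ − (1 − ρ)μ) / ρ
X = (95.5045 − 0.185 × 75.7) / 0.815 = (95.5045 − 14.0045) / 0.815 = 81.5000 / 0.815 = 100.000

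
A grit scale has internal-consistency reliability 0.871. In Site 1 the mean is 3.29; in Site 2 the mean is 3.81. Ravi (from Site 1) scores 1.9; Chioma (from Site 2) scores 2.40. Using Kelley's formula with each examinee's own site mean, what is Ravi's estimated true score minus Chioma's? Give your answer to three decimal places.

T̂_Ravi = 0.871(1.9) + 0.129(3.29) = 2.07931
T̂_Chioma = 0.871(2.40) + 0.129(3.81) = 2.58189
Difference = 2.07931 − 2.58189 = -0.50258

-0.503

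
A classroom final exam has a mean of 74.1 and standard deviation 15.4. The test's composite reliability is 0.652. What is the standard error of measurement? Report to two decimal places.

SEM = SD · √(1 − ρ) = 15.4 × √0.348 = 15.4 × 0.5899 = 9.085

9.08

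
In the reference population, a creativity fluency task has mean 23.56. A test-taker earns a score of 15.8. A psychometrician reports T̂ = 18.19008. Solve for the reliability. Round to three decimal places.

0.692

T̂ = ρX + (1 − ρ)μ  ⇒  T̂ − μ = ρ(X − μ)
ρ = (T̂ − μ)/(X − μ) = (18.19008 − 23.56) / (15.8 − 23.56) = -5.36992 / -7.76 = 0.69200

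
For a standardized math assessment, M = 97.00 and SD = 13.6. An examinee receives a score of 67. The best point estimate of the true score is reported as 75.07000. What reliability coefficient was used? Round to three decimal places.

0.731

T̂ = ρX + (1 − ρ)μ  ⇒  T̂ − μ = ρ(X − μ)
ρ = (T̂ − μ)/(X − μ) = (75.07000 − 97.00) / (67 − 97.00) = -21.93000 / -30.00 = 0.73100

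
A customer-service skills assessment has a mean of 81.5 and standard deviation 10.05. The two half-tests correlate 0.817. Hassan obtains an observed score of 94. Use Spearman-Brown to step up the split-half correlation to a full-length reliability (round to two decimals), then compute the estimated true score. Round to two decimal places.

92.75

Spearman-Brown: ρ = 2r/(1 + r) = 2(0.817)/(1 + 0.817) = 1.6340/1.817 = 0.8993 → 0.90
Kelley's formula gives T̂ = 0.90·94 + 0.10·81.5 = 84.60 + 8.150 = 92.750.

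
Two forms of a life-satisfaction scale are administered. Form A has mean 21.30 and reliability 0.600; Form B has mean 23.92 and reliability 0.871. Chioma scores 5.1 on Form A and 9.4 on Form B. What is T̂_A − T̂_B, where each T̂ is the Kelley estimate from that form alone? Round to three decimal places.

T̂_A = 0.600(5.1) + 0.400(21.30) = 11.58000
T̂_B = 0.871(9.4) + 0.129(23.92) = 11.27308
T̂_A − T̂_B = 0.30692

0.307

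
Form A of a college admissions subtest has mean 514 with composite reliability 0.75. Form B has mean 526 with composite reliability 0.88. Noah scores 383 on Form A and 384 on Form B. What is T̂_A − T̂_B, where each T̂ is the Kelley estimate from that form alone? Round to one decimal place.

14.7

T̂_A = 0.75(383) + 0.25(514) = 415.750
T̂_B = 0.88(384) + 0.12(526) = 401.040
T̂_A − T̂_B = 14.710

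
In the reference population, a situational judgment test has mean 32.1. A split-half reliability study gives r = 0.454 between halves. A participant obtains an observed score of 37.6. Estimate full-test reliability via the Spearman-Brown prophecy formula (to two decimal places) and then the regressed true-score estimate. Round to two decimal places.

35.51

Spearman-Brown: ρ = 2r/(1 + r) = 2(0.454)/(1 + 0.454) = 0.9080/1.454 = 0.6245 → 0.62
Weight the observed score by reliability and the mean by (1 − reliability): T̂ = 0.62·37.6 + 0.38·32.1 = 23.312 + 12.198 = 35.510.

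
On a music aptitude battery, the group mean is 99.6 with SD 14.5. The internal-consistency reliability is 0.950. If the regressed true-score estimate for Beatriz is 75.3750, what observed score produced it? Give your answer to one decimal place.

74.1

T̂ = ρX + (1 − ρ)μ  ⇒  X = (T̂ − (1 − ρ)μ) / ρ
X = (75.3750 − 0.050 × 99.6) / 0.950 = (75.3750 − 4.9800) / 0.950 = 70.3950 / 0.950 = 74.100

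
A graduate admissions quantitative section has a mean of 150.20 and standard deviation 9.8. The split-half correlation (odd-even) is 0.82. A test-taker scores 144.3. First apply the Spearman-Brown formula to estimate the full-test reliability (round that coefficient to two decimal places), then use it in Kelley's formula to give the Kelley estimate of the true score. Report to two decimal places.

144.89

Spearman-Brown: ρ = 2r/(1 + r) = 2(0.82)/(1 + 0.82) = 1.640/1.82 = 0.9011 → 0.90
T̂ = ρX + (1 − ρ)μ
  = 0.90 × 144.3 + 0.10 × 150.20
  = 129.870 + 15.0200
  = 144.890
  ≈ 144.89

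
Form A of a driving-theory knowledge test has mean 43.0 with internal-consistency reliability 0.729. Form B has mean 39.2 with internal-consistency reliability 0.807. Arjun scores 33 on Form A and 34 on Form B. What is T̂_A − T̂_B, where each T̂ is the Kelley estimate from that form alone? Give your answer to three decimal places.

0.706

T̂_A = 0.729(33) + 0.271(43.0) = 35.71000
T̂_B = 0.807(34) + 0.193(39.2) = 35.00360
T̂_A − T̂_B = 0.70640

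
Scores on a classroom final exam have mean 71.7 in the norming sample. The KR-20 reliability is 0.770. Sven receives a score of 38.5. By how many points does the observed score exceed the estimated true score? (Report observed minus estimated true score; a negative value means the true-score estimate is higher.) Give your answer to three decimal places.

T̂ = ρX + (1 − ρ)μ
  = 0.770 × 38.5 + 0.230 × 71.7
  = 29.6450 + 16.4910
  = 46.13600
  ≈ 46.1360
X − T̂ = 38.5 − 46.1360 = -7.6360 → -7.636

-7.636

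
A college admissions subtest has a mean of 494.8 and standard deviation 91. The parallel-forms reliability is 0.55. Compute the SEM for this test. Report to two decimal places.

61.04

SEM = SD · √(1 − ρ) = 91 × √0.45 = 91 × 0.6708 = 61.045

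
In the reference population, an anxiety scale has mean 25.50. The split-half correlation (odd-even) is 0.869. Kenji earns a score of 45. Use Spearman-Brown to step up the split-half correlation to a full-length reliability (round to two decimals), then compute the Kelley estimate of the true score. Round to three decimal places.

Spearman-Brown: ρ = 2r/(1 + r) = 2(0.869)/(1 + 0.869) = 1.7380/1.869 = 0.9299 → 0.93
Regress the observed score toward the mean by the unreliability: T̂ = 0.93·45 + 0.07·25.50 = 41.85 + 1.7850 = 43.6350.

43.635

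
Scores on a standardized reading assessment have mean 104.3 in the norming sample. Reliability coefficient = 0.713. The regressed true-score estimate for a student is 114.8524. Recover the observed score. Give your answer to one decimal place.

119.1

T̂ = ρX + (1 − ρ)μ  ⇒  X = (T̂ − (1 − ρ)μ) / ρ
X = (114.8524 − 0.287 × 104.3) / 0.713 = (114.8524 − 29.9341) / 0.713 = 84.9183 / 0.713 = 119.100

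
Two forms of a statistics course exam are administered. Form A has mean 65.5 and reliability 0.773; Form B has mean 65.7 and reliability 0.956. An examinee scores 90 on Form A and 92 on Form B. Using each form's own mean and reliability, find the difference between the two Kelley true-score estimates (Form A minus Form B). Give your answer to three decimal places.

-6.404

T̂_A = 0.773(90) + 0.227(65.5) = 84.43850
T̂_B = 0.956(92) + 0.044(65.7) = 90.84280
T̂_A − T̂_B = -6.40430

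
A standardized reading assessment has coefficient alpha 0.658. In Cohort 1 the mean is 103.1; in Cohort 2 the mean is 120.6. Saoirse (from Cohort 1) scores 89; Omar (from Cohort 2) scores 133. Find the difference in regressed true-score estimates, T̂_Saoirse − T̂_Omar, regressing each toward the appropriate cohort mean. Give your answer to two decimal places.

T̂_Saoirse = 0.658(89) + 0.342(103.1) = 93.8222
T̂_Omar = 0.658(133) + 0.342(120.6) = 128.7592
Difference = 93.8222 − 128.7592 = -34.9370

-34.94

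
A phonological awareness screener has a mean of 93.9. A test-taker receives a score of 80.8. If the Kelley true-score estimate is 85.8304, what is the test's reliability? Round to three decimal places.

T̂ = ρX + (1 − ρ)μ  ⇒  T̂ − μ = ρ(X − μ)
ρ = (T̂ − μ)/(X − μ) = (85.8304 − 93.9) / (80.8 − 93.9) = -8.0696 / -13.1 = 0.61600

0.616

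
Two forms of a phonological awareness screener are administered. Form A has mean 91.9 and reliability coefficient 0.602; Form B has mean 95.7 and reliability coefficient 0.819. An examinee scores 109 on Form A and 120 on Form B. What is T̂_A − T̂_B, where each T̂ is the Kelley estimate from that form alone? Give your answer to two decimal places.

-13.41

T̂_A = 0.602(109) + 0.398(91.9) = 102.1942
T̂_B = 0.819(120) + 0.181(95.7) = 115.6017
T̂_A − T̂_B = -13.4075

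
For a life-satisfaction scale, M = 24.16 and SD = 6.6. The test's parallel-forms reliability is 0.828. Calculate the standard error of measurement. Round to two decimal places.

2.74

SEM = SD · √(1 − ρ) = 6.6 × √0.172 = 6.6 × 0.4147 = 2.737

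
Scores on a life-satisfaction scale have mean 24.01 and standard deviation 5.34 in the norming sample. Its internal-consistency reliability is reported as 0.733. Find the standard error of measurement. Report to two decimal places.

2.76

SEM = SD · √(1 − ρ) = 5.34 × √0.267 = 5.34 × 0.5167 = 2.759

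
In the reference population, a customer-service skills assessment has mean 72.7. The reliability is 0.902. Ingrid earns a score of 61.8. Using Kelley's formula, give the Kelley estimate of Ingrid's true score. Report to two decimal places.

T̂ = 0.902(61.8) + 0.098(72.7) = 55.7436 + 7.1246 = 62.868 → 62.87

62.87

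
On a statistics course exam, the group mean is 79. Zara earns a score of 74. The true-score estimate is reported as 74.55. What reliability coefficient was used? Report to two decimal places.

T̂ = ρX + (1 − ρ)μ  ⇒  T̂ − μ = ρ(X − μ)
ρ = (T̂ − μ)/(X − μ) = (74.55 − 79) / (74 − 79) = -4.45 / -5.0 = 0.8900

0.89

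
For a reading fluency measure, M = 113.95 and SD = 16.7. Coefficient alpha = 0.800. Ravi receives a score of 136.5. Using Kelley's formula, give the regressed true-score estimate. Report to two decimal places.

131.99

T̂ = 0.800(136.5) + 0.200(113.95) = 109.2000 + 22.79000 = 131.990 → 131.99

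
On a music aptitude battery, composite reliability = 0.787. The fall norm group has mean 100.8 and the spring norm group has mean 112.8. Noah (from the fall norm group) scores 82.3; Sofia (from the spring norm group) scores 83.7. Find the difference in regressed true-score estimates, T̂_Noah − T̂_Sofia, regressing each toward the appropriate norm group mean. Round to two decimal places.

T̂_Noah = 0.787(82.3) + 0.213(100.8) = 86.2405
T̂_Sofia = 0.787(83.7) + 0.213(112.8) = 89.8983
Difference = 86.2405 − 89.8983 = -3.6578

-3.66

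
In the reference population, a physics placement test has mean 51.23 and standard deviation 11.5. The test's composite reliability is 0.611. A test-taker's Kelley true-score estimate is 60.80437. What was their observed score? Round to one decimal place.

T̂ = ρX + (1 − ρ)μ  ⇒  X = (T̂ − (1 − ρ)μ) / ρ
X = (60.80437 − 0.389 × 51.23) / 0.611 = (60.80437 − 19.92847) / 0.611 = 40.87590 / 0.611 = 66.900

66.9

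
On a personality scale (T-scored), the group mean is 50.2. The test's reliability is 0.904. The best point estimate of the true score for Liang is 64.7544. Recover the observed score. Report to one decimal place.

T̂ = ρX + (1 − ρ)μ  ⇒  X = (T̂ − (1 − ρ)μ) / ρ
X = (64.7544 − 0.096 × 50.2) / 0.904 = (64.7544 − 4.8192) / 0.904 = 59.9352 / 0.904 = 66.300

66.3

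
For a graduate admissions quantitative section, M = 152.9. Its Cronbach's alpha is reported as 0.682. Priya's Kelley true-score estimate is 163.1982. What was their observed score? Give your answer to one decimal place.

T̂ = ρX + (1 − ρ)μ  ⇒  X = (T̂ − (1 − ρ)μ) / ρ
X = (163.1982 − 0.318 × 152.9) / 0.682 = (163.1982 − 48.6222) / 0.682 = 114.5760 / 0.682 = 168.000

168.0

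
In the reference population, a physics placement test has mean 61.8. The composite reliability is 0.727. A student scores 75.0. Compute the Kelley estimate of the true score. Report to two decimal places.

Weight the observed score by reliability and the mean by (1 − reliability): T̂ = 0.727·75.0 + 0.273·61.8 = 54.5250 + 16.8714 = 71.396.

71.40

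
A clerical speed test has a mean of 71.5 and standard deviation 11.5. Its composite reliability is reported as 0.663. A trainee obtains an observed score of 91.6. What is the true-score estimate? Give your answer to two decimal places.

84.83

T̂ = ρX + (1 − ρ)μ
  = 0.663 × 91.6 + 0.337 × 71.5
  = 60.7308 + 24.0955
  = 84.826
  ≈ 84.83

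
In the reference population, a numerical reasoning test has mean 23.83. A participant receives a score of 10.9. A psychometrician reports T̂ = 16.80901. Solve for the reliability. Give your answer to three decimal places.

T̂ = ρX + (1 − ρ)μ  ⇒  T̂ − μ = ρ(X − μ)
ρ = (T̂ − μ)/(X − μ) = (16.80901 − 23.83) / (10.9 − 23.83) = -7.02099 / -12.93 = 0.54300

0.543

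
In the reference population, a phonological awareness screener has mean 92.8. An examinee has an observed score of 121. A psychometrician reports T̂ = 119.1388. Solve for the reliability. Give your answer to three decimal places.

T̂ = ρX + (1 − ρ)μ  ⇒  T̂ − μ = ρ(X − μ)
ρ = (T̂ − μ)/(X − μ) = (119.1388 − 92.8) / (121 − 92.8) = 26.3388 / 28.2 = 0.93400

0.934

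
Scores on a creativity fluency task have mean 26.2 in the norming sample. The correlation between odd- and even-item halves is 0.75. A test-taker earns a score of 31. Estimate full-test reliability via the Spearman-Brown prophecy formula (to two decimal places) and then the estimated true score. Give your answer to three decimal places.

30.328

Spearman-Brown: ρ = 2r/(1 + r) = 2(0.75)/(1 + 0.75) = 1.500/1.75 = 0.8571 → 0.86
Regress the observed score toward the mean by the unreliability: T̂ = 0.86·31 + 0.14·26.2 = 26.66 + 3.668 = 30.3280.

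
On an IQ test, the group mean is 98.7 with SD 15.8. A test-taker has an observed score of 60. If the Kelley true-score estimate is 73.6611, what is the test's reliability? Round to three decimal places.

T̂ = ρX + (1 − ρ)μ  ⇒  T̂ − μ = ρ(X − μ)
ρ = (T̂ − μ)/(X − μ) = (73.6611 − 98.7) / (60 − 98.7) = -25.0389 / -38.7 = 0.64700

0.647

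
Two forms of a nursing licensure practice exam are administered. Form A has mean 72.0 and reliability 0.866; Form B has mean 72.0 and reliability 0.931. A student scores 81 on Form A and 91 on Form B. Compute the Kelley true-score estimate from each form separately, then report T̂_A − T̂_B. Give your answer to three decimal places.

-9.895

T̂_A = 0.866(81) + 0.134(72.0) = 79.79400
T̂_B = 0.931(91) + 0.069(72.0) = 89.68900
T̂_A − T̂_B = -9.89500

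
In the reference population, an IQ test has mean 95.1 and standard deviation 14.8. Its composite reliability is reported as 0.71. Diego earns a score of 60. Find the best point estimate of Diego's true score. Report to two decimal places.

70.18

T̂ = ρX + (1 − ρ)μ
  = 0.71 × 60 + 0.29 × 95.1
  = 42.60 + 27.579
  = 70.179
  ≈ 70.18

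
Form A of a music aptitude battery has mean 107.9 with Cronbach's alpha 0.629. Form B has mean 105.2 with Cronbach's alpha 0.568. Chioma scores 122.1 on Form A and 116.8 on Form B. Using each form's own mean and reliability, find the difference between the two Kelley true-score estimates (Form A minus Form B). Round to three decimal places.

5.043

T̂_A = 0.629(122.1) + 0.371(107.9) = 116.83180
T̂_B = 0.568(116.8) + 0.432(105.2) = 111.78880
T̂_A − T̂_B = 5.04300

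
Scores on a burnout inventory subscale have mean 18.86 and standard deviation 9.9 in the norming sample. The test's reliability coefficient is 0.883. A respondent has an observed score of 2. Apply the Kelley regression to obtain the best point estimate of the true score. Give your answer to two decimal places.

T̂ = 0.883(2) + 0.117(18.86) = 1.766 + 2.20662 = 3.973 → 3.97

3.97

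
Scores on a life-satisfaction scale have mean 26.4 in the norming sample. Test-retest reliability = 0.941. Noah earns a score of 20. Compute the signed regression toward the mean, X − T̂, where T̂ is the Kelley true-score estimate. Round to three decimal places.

-0.378

T̂ = 0.941(20) + 0.059(26.4) = 18.820 + 1.5576 = 20.37760 → 20.3776
X − T̂ = 20 − 20.3776 = -0.3776 → -0.378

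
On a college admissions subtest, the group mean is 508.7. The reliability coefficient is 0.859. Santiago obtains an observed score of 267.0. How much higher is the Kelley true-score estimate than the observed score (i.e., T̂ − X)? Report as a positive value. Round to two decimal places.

Regress the observed score toward the mean by the unreliability: T̂ = 0.859·267.0 + 0.141·508.7 = 229.3530 + 71.7267 = 301.0797.
T̂ − X = 301.080 − 267.0 = 34.080 → 34.08

34.08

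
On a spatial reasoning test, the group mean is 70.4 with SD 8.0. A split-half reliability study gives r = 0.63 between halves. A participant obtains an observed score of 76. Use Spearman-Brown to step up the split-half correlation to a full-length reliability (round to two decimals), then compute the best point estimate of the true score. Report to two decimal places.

74.71

Spearman-Brown: ρ = 2r/(1 + r) = 2(0.63)/(1 + 0.63) = 1.260/1.63 = 0.7730 → 0.77
Kelley's formula gives T̂ = 0.77·76 + 0.23·70.4 = 58.52 + 16.192 = 74.712.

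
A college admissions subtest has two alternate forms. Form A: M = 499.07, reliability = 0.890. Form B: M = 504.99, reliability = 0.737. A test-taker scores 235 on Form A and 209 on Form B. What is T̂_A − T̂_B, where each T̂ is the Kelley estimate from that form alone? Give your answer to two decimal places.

-22.80

T̂_A = 0.890(235) + 0.110(499.07) = 264.0477
T̂_B = 0.737(209) + 0.263(504.99) = 286.8454
T̂_A − T̂_B = -22.7977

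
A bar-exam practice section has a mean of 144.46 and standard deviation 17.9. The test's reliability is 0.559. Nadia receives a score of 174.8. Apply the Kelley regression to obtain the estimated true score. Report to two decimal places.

Kelley's formula gives T̂ = 0.559·174.8 + 0.441·144.46 = 97.7132 + 63.70686 = 161.420.

161.42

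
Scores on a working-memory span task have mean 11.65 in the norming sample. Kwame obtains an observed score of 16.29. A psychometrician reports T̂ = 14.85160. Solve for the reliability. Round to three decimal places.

0.690

T̂ = ρX + (1 − ρ)μ  ⇒  T̂ − μ = ρ(X − μ)
ρ = (T̂ − μ)/(X − μ) = (14.85160 − 11.65) / (16.29 − 11.65) = 3.20160 / 4.64 = 0.69000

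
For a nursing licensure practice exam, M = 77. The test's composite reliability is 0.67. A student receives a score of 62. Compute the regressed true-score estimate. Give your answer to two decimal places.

66.95

Kelley's formula gives T̂ = 0.67·62 + 0.33·77 = 41.54 + 25.41 = 66.950.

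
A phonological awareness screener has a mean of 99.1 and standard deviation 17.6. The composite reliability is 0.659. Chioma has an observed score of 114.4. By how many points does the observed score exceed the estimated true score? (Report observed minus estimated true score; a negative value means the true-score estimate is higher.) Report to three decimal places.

T̂ = 0.659(114.4) + 0.341(99.1) = 75.3896 + 33.7931 = 109.18270 → 109.1827
X − T̂ = 114.4 − 109.1827 = 5.2173 → 5.217

5.217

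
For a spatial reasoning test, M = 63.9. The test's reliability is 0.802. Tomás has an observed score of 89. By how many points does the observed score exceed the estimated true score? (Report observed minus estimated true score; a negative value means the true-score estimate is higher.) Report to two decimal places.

Weight the observed score by reliability and the mean by (1 − reliability): T̂ = 0.802·89 + 0.198·63.9 = 71.378 + 12.6522 = 84.0302.
X − T̂ = 89 − 84.030 = 4.970 → 4.97

4.97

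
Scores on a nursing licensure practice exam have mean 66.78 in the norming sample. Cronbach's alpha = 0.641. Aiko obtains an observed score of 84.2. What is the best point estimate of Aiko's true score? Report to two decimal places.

T̂ = 0.641(84.2) + 0.359(66.78) = 53.9722 + 23.97402 = 77.946 → 77.95

77.95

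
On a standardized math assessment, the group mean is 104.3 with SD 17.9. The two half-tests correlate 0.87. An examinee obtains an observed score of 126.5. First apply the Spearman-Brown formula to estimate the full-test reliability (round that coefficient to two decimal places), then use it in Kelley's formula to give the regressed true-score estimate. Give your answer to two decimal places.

Spearman-Brown: ρ = 2r/(1 + r) = 2(0.87)/(1 + 0.87) = 1.740/1.87 = 0.9305 → 0.93
T̂ = 0.93(126.5) + 0.07(104.3) = 117.645 + 7.301 = 124.946 → 124.95

124.95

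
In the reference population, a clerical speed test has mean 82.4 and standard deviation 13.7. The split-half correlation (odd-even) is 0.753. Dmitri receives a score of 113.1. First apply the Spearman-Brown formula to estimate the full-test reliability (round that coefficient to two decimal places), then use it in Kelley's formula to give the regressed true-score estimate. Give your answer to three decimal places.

108.802

Spearman-Brown: ρ = 2r/(1 + r) = 2(0.753)/(1 + 0.753) = 1.5060/1.753 = 0.8591 → 0.86
Regress the observed score toward the mean by the unreliability: T̂ = 0.86·113.1 + 0.14·82.4 = 97.266 + 11.536 = 108.8020.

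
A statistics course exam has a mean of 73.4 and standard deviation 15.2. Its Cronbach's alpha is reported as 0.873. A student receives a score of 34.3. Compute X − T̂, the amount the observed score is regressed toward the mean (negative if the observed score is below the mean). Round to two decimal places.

-4.97

T̂ = 0.873(34.3) + 0.127(73.4) = 29.9439 + 9.3218 = 39.2657 → 39.266
X − T̂ = 34.3 − 39.266 = -4.966 → -4.97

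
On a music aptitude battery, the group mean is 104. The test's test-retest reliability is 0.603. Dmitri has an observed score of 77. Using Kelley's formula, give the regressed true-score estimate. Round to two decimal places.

87.72

T̂ = ρX + (1 − ρ)μ
  = 0.603 × 77 + 0.397 × 104
  = 46.431 + 41.288
  = 87.719
  ≈ 87.72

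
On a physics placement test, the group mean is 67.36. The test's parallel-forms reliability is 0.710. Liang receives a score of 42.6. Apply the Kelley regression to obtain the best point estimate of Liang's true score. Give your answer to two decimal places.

T̂ = 0.710(42.6) + 0.290(67.36) = 30.2460 + 19.53440 = 49.780 → 49.78

49.78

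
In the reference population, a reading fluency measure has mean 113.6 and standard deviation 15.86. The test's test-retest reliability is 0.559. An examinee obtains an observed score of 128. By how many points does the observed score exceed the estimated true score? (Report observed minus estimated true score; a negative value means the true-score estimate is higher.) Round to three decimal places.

6.350

T̂ = ρX + (1 − ρ)μ
  = 0.559 × 128 + 0.441 × 113.6
  = 71.552 + 50.0976
  = 121.64960
  ≈ 121.6496
X − T̂ = 128 − 121.6496 = 6.3504 → 6.350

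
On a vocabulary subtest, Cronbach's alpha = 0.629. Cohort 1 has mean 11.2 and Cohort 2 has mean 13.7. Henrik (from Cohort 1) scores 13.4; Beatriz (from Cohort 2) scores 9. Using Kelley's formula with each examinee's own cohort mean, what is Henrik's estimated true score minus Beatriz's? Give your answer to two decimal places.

T̂_Henrik = 0.629(13.4) + 0.371(11.2) = 12.5838
T̂_Beatriz = 0.629(9) + 0.371(13.7) = 10.7437
Difference = 12.5838 − 10.7437 = 1.8401

1.84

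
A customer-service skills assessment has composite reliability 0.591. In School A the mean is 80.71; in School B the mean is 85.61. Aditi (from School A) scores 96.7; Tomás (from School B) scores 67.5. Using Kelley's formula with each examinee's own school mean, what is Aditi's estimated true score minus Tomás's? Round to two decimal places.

15.25

T̂_Aditi = 0.591(96.7) + 0.409(80.71) = 90.1601
T̂_Tomás = 0.591(67.5) + 0.409(85.61) = 74.9070
Difference = 90.1601 − 74.9070 = 15.2531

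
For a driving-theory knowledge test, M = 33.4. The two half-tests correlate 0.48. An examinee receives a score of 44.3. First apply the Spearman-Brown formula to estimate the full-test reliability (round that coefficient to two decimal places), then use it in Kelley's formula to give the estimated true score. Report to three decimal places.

40.485

Spearman-Brown: ρ = 2r/(1 + r) = 2(0.48)/(1 + 0.48) = 0.960/1.48 = 0.6486 → 0.65
T̂ = 0.65(44.3) + 0.35(33.4) = 28.795 + 11.690 = 40.4850 → 40.485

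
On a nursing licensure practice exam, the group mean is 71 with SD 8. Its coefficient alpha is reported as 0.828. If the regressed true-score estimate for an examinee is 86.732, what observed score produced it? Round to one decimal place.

T̂ = ρX + (1 − ρ)μ  ⇒  X = (T̂ − (1 − ρ)μ) / ρ
X = (86.732 − 0.172 × 71) / 0.828 = (86.732 − 12.212) / 0.828 = 74.520 / 0.828 = 90.000

90.0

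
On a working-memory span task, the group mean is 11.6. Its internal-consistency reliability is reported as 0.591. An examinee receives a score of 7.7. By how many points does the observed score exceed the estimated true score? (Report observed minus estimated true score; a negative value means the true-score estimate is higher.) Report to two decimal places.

-1.60

Regress the observed score toward the mean by the unreliability: T̂ = 0.591·7.7 + 0.409·11.6 = 4.5507 + 4.7444 = 9.2951.
X − T̂ = 7.7 − 9.295 = -1.595 → -1.60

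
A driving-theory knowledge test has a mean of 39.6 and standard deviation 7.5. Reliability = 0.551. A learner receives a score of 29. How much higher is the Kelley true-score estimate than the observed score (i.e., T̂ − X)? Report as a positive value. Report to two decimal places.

T̂ = 0.551(29) + 0.449(39.6) = 15.979 + 17.7804 = 33.7594 → 33.759
T̂ − X = 33.759 − 29 = 4.759 → 4.76

4.76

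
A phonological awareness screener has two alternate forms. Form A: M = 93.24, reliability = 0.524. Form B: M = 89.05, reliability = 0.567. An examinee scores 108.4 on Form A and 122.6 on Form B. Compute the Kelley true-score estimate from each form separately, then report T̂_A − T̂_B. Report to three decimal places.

-6.889

T̂_A = 0.524(108.4) + 0.476(93.24) = 101.18384
T̂_B = 0.567(122.6) + 0.433(89.05) = 108.07285
T̂_A − T̂_B = -6.88901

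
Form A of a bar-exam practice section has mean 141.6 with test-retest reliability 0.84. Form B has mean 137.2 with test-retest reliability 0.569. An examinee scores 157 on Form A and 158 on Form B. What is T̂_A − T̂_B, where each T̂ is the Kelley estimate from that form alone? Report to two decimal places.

5.50

T̂_A = 0.84(157) + 0.16(141.6) = 154.5360
T̂_B = 0.569(158) + 0.431(137.2) = 149.0352
T̂_A − T̂_B = 5.5008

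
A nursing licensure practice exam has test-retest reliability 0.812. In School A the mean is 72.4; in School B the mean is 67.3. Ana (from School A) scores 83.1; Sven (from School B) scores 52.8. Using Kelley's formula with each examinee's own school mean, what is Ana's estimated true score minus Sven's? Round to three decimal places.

T̂_Ana = 0.812(83.1) + 0.188(72.4) = 81.08840
T̂_Sven = 0.812(52.8) + 0.188(67.3) = 55.52600
Difference = 81.08840 − 55.52600 = 25.56240

25.562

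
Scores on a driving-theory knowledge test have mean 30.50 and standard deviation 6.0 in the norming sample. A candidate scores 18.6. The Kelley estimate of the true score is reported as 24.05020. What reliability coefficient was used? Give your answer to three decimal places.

T̂ = ρX + (1 − ρ)μ  ⇒  T̂ − μ = ρ(X − μ)
ρ = (T̂ − μ)/(X − μ) = (24.05020 − 30.50) / (18.6 − 30.50) = -6.44980 / -11.90 = 0.54200

0.542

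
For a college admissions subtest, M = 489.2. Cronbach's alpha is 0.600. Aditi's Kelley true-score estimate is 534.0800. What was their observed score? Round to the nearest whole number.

564

T̂ = ρX + (1 − ρ)μ  ⇒  X = (T̂ − (1 − ρ)μ) / ρ
X = (534.0800 − 0.400 × 489.2) / 0.600 = (534.0800 − 195.6800) / 0.600 = 338.4000 / 0.600 = 564.00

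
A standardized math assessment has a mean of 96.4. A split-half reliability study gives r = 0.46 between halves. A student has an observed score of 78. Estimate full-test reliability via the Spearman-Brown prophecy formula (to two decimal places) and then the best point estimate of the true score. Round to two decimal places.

Spearman-Brown: ρ = 2r/(1 + r) = 2(0.46)/(1 + 0.46) = 0.920/1.46 = 0.6301 → 0.63
Regress the observed score toward the mean by the unreliability: T̂ = 0.63·78 + 0.37·96.4 = 49.14 + 35.668 = 84.808.

84.81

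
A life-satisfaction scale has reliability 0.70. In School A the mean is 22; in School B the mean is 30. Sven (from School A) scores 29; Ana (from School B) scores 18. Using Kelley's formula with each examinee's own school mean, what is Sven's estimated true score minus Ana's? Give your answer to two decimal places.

T̂_Sven = 0.70(29) + 0.30(22) = 26.9000
T̂_Ana = 0.70(18) + 0.30(30) = 21.6000
Difference = 26.9000 − 21.6000 = 5.3000

5.30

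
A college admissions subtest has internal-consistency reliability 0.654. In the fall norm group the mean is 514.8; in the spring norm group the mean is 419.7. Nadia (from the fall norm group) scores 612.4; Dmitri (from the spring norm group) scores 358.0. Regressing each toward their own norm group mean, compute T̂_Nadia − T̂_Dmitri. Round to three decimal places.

199.282

T̂_Nadia = 0.654(612.4) + 0.346(514.8) = 578.63040
T̂_Dmitri = 0.654(358.0) + 0.346(419.7) = 379.34820
Difference = 578.63040 − 379.34820 = 199.28220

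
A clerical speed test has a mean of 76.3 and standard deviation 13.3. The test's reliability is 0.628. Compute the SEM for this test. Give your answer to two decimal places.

SEM = SD · √(1 − ρ) = 13.3 × √0.372 = 13.3 × 0.6099 = 8.112

8.11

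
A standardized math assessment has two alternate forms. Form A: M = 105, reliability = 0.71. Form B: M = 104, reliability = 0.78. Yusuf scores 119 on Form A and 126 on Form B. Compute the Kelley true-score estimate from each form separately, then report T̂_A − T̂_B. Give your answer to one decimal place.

-6.2

T̂_A = 0.71(119) + 0.29(105) = 114.940
T̂_B = 0.78(126) + 0.22(104) = 121.160
T̂_A − T̂_B = -6.220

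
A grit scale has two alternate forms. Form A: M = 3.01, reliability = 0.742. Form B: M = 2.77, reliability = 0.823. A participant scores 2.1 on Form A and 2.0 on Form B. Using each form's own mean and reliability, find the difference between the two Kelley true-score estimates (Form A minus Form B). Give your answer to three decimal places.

T̂_A = 0.742(2.1) + 0.258(3.01) = 2.33478
T̂_B = 0.823(2.0) + 0.177(2.77) = 2.13629
T̂_A − T̂_B = 0.19849

0.198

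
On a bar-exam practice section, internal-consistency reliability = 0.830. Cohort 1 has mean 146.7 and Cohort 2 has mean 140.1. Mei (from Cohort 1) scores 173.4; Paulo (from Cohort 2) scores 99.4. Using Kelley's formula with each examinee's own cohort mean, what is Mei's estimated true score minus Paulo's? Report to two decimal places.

62.54

T̂_Mei = 0.830(173.4) + 0.170(146.7) = 168.8610
T̂_Paulo = 0.830(99.4) + 0.170(140.1) = 106.3190
Difference = 168.8610 − 106.3190 = 62.5420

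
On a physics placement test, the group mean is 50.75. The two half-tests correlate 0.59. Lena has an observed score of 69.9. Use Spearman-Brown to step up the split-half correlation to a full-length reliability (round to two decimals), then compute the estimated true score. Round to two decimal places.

Spearman-Brown: ρ = 2r/(1 + r) = 2(0.59)/(1 + 0.59) = 1.180/1.59 = 0.7421 → 0.74
Kelley's formula gives T̂ = 0.74·69.9 + 0.26·50.75 = 51.726 + 13.1950 = 64.921.

64.92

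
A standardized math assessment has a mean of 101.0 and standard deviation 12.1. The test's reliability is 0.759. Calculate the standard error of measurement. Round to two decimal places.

5.94

SEM = SD · √(1 − ρ) = 12.1 × √0.241 = 12.1 × 0.4909 = 5.940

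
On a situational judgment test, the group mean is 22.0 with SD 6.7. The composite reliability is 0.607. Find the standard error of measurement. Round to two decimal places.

SEM = SD · √(1 − ρ) = 6.7 × √0.393 = 6.7 × 0.6269 = 4.200

4.20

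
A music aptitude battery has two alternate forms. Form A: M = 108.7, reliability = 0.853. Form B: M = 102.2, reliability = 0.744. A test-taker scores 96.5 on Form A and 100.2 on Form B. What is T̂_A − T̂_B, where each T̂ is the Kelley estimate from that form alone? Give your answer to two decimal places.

T̂_A = 0.853(96.5) + 0.147(108.7) = 98.2934
T̂_B = 0.744(100.2) + 0.256(102.2) = 100.7120
T̂_A − T̂_B = -2.4186

-2.42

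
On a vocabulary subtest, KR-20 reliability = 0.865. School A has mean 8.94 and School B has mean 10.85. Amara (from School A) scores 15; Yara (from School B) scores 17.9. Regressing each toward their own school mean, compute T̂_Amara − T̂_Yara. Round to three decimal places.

T̂_Amara = 0.865(15) + 0.135(8.94) = 14.18190
T̂_Yara = 0.865(17.9) + 0.135(10.85) = 16.94825
Difference = 14.18190 − 16.94825 = -2.76635

-2.766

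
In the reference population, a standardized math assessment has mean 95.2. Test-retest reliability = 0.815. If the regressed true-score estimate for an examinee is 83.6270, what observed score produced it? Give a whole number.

81

T̂ = ρX + (1 − ρ)μ  ⇒  X = (T̂ − (1 − ρ)μ) / ρ
X = (83.6270 − 0.185 × 95.2) / 0.815 = (83.6270 − 17.6120) / 0.815 = 66.0150 / 0.815 = 81.00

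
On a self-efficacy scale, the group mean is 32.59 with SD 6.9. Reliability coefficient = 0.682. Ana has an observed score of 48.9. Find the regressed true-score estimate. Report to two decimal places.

T̂ = ρX + (1 − ρ)μ
  = 0.682 × 48.9 + 0.318 × 32.59
  = 33.3498 + 10.36362
  = 43.713
  ≈ 43.71

43.71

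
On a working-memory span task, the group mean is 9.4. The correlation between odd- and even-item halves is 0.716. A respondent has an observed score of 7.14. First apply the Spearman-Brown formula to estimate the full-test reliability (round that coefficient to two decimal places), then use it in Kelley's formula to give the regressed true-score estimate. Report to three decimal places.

Spearman-Brown: ρ = 2r/(1 + r) = 2(0.716)/(1 + 0.716) = 1.4320/1.716 = 0.8345 → 0.83
T̂ = 0.83(7.14) + 0.17(9.4) = 5.9262 + 1.598 = 7.5242 → 7.524

7.524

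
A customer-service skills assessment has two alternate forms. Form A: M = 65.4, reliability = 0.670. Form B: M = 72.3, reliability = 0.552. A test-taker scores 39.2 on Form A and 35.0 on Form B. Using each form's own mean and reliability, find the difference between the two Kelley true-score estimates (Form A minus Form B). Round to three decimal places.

T̂_A = 0.670(39.2) + 0.330(65.4) = 47.84600
T̂_B = 0.552(35.0) + 0.448(72.3) = 51.71040
T̂_A − T̂_B = -3.86440

-3.864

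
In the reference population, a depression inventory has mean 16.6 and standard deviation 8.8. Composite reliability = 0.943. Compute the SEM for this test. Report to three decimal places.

SEM = SD · √(1 − ρ) = 8.8 × √0.057 = 8.8 × 0.2387 = 2.1010

2.101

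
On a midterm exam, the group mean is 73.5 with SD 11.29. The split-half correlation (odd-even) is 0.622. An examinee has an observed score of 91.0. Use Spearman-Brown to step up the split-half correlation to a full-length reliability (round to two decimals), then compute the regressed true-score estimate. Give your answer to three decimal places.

86.975

Spearman-Brown: ρ = 2r/(1 + r) = 2(0.622)/(1 + 0.622) = 1.2440/1.622 = 0.7670 → 0.77
Kelley's formula gives T̂ = 0.77·91.0 + 0.23·73.5 = 70.070 + 16.905 = 86.9750.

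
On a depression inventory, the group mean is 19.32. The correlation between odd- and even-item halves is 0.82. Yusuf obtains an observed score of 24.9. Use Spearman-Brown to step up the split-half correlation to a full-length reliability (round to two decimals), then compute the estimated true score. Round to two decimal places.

Spearman-Brown: ρ = 2r/(1 + r) = 2(0.82)/(1 + 0.82) = 1.640/1.82 = 0.9011 → 0.90
T̂ = 0.90(24.9) + 0.10(19.32) = 22.410 + 1.9320 = 24.342 → 24.34

24.34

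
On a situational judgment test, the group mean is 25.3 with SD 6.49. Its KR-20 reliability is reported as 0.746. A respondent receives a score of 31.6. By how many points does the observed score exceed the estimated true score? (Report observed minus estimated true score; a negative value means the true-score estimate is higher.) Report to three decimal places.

Weight the observed score by reliability and the mean by (1 − reliability): T̂ = 0.746·31.6 + 0.254·25.3 = 23.5736 + 6.4262 = 29.99980.
X − T̂ = 31.6 − 29.9998 = 1.6002 → 1.600

1.600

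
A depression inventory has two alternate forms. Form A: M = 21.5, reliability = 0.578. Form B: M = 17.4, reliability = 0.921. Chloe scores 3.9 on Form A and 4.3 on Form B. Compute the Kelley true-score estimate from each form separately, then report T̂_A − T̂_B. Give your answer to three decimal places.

5.992

T̂_A = 0.578(3.9) + 0.422(21.5) = 11.32720
T̂_B = 0.921(4.3) + 0.079(17.4) = 5.33490
T̂_A − T̂_B = 5.99230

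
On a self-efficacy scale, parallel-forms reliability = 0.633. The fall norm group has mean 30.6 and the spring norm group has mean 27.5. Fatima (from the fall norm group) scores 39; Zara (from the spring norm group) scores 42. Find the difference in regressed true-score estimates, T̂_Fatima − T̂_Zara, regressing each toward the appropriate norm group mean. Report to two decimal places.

-0.76

T̂_Fatima = 0.633(39) + 0.367(30.6) = 35.9172
T̂_Zara = 0.633(42) + 0.367(27.5) = 36.6785
Difference = 35.9172 − 36.6785 = -0.7613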